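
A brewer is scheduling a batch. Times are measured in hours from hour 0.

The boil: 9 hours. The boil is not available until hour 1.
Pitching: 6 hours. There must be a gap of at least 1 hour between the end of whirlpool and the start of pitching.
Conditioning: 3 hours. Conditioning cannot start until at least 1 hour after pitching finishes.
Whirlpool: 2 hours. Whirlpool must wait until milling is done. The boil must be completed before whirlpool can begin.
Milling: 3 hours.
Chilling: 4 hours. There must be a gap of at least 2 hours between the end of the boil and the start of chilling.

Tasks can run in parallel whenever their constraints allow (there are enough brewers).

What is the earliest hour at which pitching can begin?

13

After its own release at hour 1, the boil can start at hour 1 and finishes at hour 10.
Milling can start immediately at hour 0; it finishes at hour 3.
Whirlpool has to wait for milling (finishes hour 3); the boil (finishes hour 10). The latest of these is hour 10, so whirlpool runs hour 10 to 10 + 2 = hour 12.
Pitching waits on whirlpool (finishes hour 12, plus 1-hour gap → hour 13), so the earliest it can start is hour 13.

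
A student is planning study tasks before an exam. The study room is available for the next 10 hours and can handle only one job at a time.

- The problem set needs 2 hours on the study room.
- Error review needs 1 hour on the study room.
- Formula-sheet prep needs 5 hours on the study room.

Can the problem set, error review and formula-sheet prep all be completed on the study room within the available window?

Yes

Running back to back, the jobs need 2 + 1 + 5 = 8 hours on the study room.
Since 8 ≤ 10, they fit within the window.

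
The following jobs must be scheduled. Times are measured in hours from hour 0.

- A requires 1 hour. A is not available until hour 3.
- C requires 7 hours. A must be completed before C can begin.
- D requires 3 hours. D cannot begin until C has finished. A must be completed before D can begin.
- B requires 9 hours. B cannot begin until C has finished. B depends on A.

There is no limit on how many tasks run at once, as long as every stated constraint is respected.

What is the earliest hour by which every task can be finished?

A waits on its own release at hour 3, so it starts at hour 3 and finishes at 3 + 1 = hour 4.
After A (finishes hour 4), C can start at hour 4 and finishes at hour 11.
D has to wait for C (finishes hour 11); A (finishes hour 4). The latest of these is hour 11, so D runs hour 11 to 11 + 3 = hour 14.
B needs all of C (finishes hour 11); A (finishes hour 4). That puts its earliest start at hour 11; it finishes at 11 + 9 = hour 20.
All tasks are finished once the last one completes. Finish times: A at 4, B at 20, C at 11, D at 14. The latest is hour 20.

20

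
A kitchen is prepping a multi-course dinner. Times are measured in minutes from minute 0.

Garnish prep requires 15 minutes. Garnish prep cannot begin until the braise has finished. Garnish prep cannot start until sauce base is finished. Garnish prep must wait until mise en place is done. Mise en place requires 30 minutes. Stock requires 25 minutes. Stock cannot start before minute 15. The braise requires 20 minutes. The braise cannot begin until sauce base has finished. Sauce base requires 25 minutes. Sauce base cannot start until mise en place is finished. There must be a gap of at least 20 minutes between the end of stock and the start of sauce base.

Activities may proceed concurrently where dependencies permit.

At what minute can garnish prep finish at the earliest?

Stock waits on its own release at minute 15, so it starts at minute 15 and finishes at 15 + 25 = minute 40.
Nothing blocks mise en place, so it runs from minute 0 to minute 30.
For sauce base: mise en place (finishes minute 30); stock (finishes minute 40, plus 20-minute gap → minute 60). Taking the maximum gives a start of minute 60, and it finishes at 60 + 25 = minute 85.
The braise cannot begin until sauce base (finishes minute 85). It runs from minute 85 to 85 + 20 = minute 105.
Garnish prep needs all of the braise (finishes minute 105); sauce base (finishes minute 85); mise en place (finishes minute 30). That puts its earliest start at minute 105; it finishes at 105 + 15 = minute 120.

120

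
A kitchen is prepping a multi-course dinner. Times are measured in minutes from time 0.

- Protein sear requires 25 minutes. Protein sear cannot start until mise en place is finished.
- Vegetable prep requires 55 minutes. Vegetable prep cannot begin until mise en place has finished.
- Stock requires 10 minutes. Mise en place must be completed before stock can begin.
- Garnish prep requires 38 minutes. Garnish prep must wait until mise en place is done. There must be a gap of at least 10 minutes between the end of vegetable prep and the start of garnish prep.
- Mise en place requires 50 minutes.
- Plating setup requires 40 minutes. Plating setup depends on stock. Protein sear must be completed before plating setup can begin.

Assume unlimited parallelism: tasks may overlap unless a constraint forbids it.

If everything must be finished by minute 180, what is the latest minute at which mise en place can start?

Plating setup must finish by minute 180; it takes 40 minutes, so it must start by 180 − 40 = minute 140.
Since plating setup (must start by minute 140) depends on it, stock must finish by minute 140. Backing off its 10-minute duration gives a latest start of minute 130.
Protein sear has to be done before plating setup (must start by minute 140). That means finishing by minute 140, i.e. starting by 140 − 25 = minute 115.
To finish by minute 180, garnish prep (duration 38) must start no later than minute 142.
Since garnish prep (must start by minute 142, minus 10-minute gap → minute 132) depends on it, vegetable prep must finish by minute 132. Backing off its 55-minute duration gives a latest start of minute 77.
Mise en place has several dependents: stock (must start by minute 130); protein sear (must start by minute 115); vegetable prep (must start by minute 77); garnish prep (must start by minute 142). The earliest of those limits is minute 77, so mise en place must start by 77 − 50 = minute 27.

27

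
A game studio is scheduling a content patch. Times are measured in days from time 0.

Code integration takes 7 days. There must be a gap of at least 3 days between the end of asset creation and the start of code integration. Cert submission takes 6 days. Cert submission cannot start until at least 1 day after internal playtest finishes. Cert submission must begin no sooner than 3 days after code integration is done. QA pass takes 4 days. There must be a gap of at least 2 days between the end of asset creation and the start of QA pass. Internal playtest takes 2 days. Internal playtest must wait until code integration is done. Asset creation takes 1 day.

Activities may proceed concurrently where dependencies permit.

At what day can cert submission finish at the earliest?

Asset creation can start immediately at day 0; it finishes at day 1.
After asset creation (finishes day 1, plus 3-day gap → day 4), code integration can start at day 4 and finishes at day 11.
Internal playtest cannot begin until code integration (finishes day 11). It runs from day 11 to 11 + 2 = day 13.
For cert submission: internal playtest (finishes day 13, plus 1-day gap → day 14); code integration (finishes day 11, plus 3-day gap → day 14). Taking the maximum gives a start of day 14, and it finishes at 14 + 6 = day 20.

20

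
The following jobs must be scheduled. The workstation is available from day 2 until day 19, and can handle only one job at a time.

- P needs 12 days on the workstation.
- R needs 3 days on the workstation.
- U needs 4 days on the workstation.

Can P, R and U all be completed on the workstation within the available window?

No

The workstation window is 19 − 2 = 17 days.
Running back to back, the jobs need 12 + 3 + 4 = 19 days on the workstation.
Since 19 > 17, they cannot all fit.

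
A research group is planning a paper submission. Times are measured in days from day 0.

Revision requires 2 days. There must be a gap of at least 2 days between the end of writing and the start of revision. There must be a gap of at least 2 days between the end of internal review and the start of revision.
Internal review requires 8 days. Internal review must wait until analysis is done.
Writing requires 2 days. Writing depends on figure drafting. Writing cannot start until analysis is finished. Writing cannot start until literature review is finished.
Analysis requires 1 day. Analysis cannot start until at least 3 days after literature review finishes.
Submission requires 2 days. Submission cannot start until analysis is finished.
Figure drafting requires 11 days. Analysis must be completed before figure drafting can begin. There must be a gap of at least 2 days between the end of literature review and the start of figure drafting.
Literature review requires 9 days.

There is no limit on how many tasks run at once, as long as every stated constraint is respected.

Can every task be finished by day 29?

No

Nothing blocks literature review, so it runs from day 0 to day 9.
Analysis waits on literature review (finishes day 9, plus 3-day gap → day 12), so it starts at day 12 and finishes at 12 + 1 = day 13.
After analysis (finishes day 13), submission can start at day 13 and finishes at day 15.
Internal review cannot begin until analysis (finishes day 13). It runs from day 13 to 13 + 8 = day 21.
Figure drafting cannot start until analysis (finishes day 13); literature review (finishes day 9, plus 2-day gap → day 11). The controlling bound is day 13, so figure drafting finishes at 13 + 11 = day 24.
Writing has to wait for figure drafting (finishes day 24); analysis (finishes day 13); literature review (finishes day 9). The latest of these is day 24, so writing runs day 24 to 24 + 2 = day 26.
Revision needs all of writing (finishes day 26, plus 2-day gap → day 28); internal review (finishes day 21, plus 2-day gap → day 23). That puts its earliest start at day 28; it finishes at 28 + 2 = day 30.
The earliest everything can be done is day 30, which is after the deadline of 29, so it is not possible.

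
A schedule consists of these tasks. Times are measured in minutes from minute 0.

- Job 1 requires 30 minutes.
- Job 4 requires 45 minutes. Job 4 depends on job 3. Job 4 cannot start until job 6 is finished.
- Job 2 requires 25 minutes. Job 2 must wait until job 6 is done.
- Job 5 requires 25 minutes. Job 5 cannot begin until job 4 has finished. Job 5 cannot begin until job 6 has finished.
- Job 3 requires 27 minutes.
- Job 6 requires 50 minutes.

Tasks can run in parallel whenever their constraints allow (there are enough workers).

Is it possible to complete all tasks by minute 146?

Yes

Job 6 can start immediately at minute 0; it finishes at minute 50.
Job 2 cannot begin until job 6 (finishes minute 50). It runs from minute 50 to 50 + 25 = minute 75.
Nothing blocks job 3, so it runs from minute 0 to minute 27.
For job 4: job 3 (finishes minute 27); job 6 (finishes minute 50). Taking the maximum gives a start of minute 50, and it finishes at 50 + 45 = minute 95.
Job 5 has to wait for job 4 (finishes minute 95); job 6 (finishes minute 50). The latest of these is minute 95, so job 5 runs minute 95 to 95 + 25 = minute 120.
Nothing blocks job 1, so it runs from minute 0 to minute 30.
Every task is finished by minute 120, which is no later than the deadline of 146, so the schedule is feasible.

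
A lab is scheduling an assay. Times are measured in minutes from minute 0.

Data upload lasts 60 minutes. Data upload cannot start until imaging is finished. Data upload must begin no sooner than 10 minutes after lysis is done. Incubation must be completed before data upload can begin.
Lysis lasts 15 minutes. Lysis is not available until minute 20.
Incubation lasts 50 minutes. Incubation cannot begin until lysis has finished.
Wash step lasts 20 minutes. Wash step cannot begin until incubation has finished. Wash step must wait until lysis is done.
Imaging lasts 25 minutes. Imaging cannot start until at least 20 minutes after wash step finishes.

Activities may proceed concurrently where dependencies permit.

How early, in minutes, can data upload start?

Lysis waits on its own release at minute 20, so it starts at minute 20 and finishes at 20 + 15 = minute 35.
After lysis (finishes minute 35), incubation can start at minute 35 and finishes at minute 85.
Wash step cannot start until incubation (finishes minute 85); lysis (finishes minute 35). The controlling bound is minute 85, so wash step finishes at 85 + 20 = minute 105.
Imaging waits on wash step (finishes minute 105, plus 20-minute gap → minute 125), so it starts at minute 125 and finishes at 125 + 25 = minute 150.
Data upload waits on imaging (finishes minute 150); lysis (finishes minute 35, plus 10-minute gap → minute 45); incubation (finishes minute 85). The latest of these is minute 150, which is the earliest data upload can start.

150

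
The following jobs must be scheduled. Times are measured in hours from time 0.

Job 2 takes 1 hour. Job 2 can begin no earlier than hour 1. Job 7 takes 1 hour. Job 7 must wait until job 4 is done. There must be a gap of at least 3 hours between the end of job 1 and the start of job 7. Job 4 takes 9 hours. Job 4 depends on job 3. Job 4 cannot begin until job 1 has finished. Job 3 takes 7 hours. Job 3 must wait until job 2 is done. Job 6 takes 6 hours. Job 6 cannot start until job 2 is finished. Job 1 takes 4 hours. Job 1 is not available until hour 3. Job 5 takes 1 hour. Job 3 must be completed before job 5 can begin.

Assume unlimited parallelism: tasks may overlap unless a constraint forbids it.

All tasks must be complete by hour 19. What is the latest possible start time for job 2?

1

To finish by hour 19, job 7 (duration 1) must start no later than hour 18.
Since job 7 (must start by hour 18) depends on it, job 4 must finish by hour 18. Backing off its 9-hour duration gives a latest start of hour 9.
Nothing follows job 5; the deadline of hour 19 is its only limit. It must start by 19 − 1 = hour 18.
Job 3 feeds job 4 (must start by hour 9); job 5 (must start by hour 18). Taking the minimum, job 3 must finish by hour 9 and start by 9 − 7 = hour 2.
Nothing follows job 6; the deadline of hour 19 is its only limit. It must start by 19 − 6 = hour 13.
Job 2 has several dependents: job 3 (must start by hour 2); job 6 (must start by hour 13). The earliest of those limits is hour 2, so job 2 must start by 2 − 1 = hour 1.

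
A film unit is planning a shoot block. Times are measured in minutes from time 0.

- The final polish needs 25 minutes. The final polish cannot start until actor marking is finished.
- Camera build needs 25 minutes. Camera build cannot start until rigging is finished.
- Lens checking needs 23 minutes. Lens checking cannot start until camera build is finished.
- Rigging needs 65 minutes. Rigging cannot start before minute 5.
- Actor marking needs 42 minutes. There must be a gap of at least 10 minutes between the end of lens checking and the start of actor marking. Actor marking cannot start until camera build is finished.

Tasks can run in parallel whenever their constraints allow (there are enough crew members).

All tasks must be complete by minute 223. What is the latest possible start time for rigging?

33

The final polish must finish by minute 223; it takes 25 minutes, so it must start by 223 − 25 = minute 198.
Since the final polish (must start by minute 198) depends on it, actor marking must finish by minute 198. Backing off its 42-minute duration gives a latest start of minute 156.
Lens checking has to be done before actor marking (must start by minute 156, minus 10-minute gap → minute 146). That means finishing by minute 146, i.e. starting by 146 − 23 = minute 123.
For camera build: lens checking (must start by minute 123); actor marking (must start by minute 156). The most restrictive is minute 123; with a 25-minute duration, camera build must start by minute 98.
Since camera build (must start by minute 98) depends on it, rigging must finish by minute 98. Backing off its 65-minute duration gives a latest start of minute 33.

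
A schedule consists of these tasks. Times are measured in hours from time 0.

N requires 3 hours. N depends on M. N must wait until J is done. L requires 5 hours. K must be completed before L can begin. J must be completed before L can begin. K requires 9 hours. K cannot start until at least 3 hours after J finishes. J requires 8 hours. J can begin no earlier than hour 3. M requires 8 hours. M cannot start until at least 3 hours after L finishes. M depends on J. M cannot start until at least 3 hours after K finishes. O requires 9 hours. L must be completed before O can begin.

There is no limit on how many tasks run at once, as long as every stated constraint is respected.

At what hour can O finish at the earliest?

J cannot begin until its own release at hour 3. It runs from hour 3 to 3 + 8 = hour 11.
K waits on J (finishes hour 11, plus 3-hour gap → hour 14), so it starts at hour 14 and finishes at 14 + 9 = hour 23.
For L: K (finishes hour 23); J (finishes hour 11). Taking the maximum gives a start of hour 23, and it finishes at 23 + 5 = hour 28.
O waits on L (finishes hour 28), so it starts at hour 28 and finishes at 28 + 9 = hour 37.

37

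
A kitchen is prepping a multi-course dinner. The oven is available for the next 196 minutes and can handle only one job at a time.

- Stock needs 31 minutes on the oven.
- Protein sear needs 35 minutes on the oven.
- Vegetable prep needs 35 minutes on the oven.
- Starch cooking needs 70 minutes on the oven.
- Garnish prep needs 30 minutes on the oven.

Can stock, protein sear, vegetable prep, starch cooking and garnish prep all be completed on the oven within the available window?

Running back to back, the jobs need 31 + 35 + 35 + 70 + 30 = 201 minutes on the oven.
Since 201 > 196, they cannot all fit.

No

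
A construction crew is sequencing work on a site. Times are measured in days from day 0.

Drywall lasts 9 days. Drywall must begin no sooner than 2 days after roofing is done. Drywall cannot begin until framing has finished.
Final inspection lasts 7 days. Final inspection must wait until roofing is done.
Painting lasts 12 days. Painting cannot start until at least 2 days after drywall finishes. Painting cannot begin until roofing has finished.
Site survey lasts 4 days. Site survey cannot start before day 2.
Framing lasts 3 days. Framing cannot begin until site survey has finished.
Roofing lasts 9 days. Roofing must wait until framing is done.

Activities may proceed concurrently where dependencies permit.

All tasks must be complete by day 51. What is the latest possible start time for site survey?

Painting must finish by day 51; it takes 12 days, so it must start by 51 − 12 = day 39.
Drywall feeds into painting (must start by day 39, minus 2-day gap → day 37); so drywall must finish by day 37 and therefore start by day 28.
To finish by day 51, final inspection (duration 7) must start no later than day 44.
For roofing: drywall (must start by day 28, minus 2-day gap → day 26); painting (must start by day 39); final inspection (must start by day 44). The most restrictive is day 26; with a 9-day duration, roofing must start by day 17.
Framing must finish in time for roofing (must start by day 17); drywall (must start by day 28). The tightest is day 17, so framing must start by 17 − 3 = day 14.
Site survey feeds into framing (must start by day 14); so site survey must finish by day 14 and therefore start by day 10.

10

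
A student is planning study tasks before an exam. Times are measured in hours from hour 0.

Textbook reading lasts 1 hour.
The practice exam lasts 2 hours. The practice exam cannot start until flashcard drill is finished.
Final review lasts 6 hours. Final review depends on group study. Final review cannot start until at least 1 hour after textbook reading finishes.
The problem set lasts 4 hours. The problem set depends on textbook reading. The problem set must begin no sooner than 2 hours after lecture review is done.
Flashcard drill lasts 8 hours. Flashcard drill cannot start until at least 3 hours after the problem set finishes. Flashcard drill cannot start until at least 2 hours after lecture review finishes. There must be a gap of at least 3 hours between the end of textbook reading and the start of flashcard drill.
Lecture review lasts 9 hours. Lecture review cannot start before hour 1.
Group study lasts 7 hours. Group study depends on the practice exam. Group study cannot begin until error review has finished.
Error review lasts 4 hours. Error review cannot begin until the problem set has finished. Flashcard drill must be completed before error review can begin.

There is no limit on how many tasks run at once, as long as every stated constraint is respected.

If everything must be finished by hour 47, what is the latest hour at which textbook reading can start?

14

Final review must finish by hour 47; it takes 6 hours, so it must start by 47 − 6 = hour 41.
Since final review (must start by hour 41) depends on it, group study must finish by hour 41. Backing off its 7-hour duration gives a latest start of hour 34.
Since group study (must start by hour 34) depends on it, the practice exam must finish by hour 34. Backing off its 2-hour duration gives a latest start of hour 32.
Error review feeds into group study (must start by hour 34); so error review must finish by hour 34 and therefore start by hour 30.
Flashcard drill must finish in time for the practice exam (must start by hour 32); error review (must start by hour 30). The tightest is hour 30, so flashcard drill must start by 30 − 8 = hour 22.
The problem set feeds flashcard drill (must start by hour 22, minus 3-hour gap → hour 19); error review (must start by hour 30). Taking the minimum, the problem set must finish by hour 19 and start by 19 − 4 = hour 15.
Textbook reading has several dependents: the problem set (must start by hour 15); flashcard drill (must start by hour 22, minus 3-hour gap → hour 19); final review (must start by hour 41, minus 1-hour gap → hour 40). The earliest of those limits is hour 15, so textbook reading must start by 15 − 1 = hour 14.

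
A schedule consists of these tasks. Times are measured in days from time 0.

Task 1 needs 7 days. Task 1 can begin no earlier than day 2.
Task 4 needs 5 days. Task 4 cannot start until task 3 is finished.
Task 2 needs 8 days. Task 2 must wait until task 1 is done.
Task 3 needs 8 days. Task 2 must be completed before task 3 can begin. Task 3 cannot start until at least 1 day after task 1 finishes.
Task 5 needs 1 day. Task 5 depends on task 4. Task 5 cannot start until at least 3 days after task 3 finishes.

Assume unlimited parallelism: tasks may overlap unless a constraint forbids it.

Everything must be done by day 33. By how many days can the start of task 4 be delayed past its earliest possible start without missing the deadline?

2

After its own release at day 2, task 1 can start at day 2 and finishes at day 9.
Task 2 waits on task 1 (finishes day 9), so it starts at day 9 and finishes at 9 + 8 = day 17.
Task 3 cannot start until task 2 (finishes day 17); task 1 (finishes day 9, plus 1-day gap → day 10). The controlling bound is day 17, so task 3 finishes at 17 + 8 = day 25.
Task 4 waits on task 3 (finishes day 25), so it starts at day 25 and finishes at 25 + 5 = day 30.

Working backward from the deadline:
Task 5 has no dependents, so it just needs to finish by day 33. Starting by 33 − 1 = day 32 achieves that.
Since task 5 (must start by day 32) depends on it, task 4 must finish by day 32. Backing off its 5-day duration gives a latest start of day 27.
So task 4 can start as early as day 25 and as late as day 27, giving 27 − 25 = 2 days of slack.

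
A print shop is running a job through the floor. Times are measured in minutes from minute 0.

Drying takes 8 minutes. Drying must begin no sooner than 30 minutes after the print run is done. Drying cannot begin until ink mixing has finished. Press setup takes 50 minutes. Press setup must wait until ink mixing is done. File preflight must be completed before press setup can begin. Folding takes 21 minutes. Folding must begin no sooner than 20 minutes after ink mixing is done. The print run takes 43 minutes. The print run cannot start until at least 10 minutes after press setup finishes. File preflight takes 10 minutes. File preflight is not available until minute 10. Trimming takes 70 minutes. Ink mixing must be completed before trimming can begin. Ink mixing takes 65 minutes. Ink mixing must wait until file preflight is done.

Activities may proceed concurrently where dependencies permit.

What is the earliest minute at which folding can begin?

File preflight cannot begin until its own release at minute 10. It runs from minute 10 to 10 + 10 = minute 20.
Ink mixing cannot begin until file preflight (finishes minute 20). It runs from minute 20 to 20 + 65 = minute 85.
Folding waits on ink mixing (finishes minute 85, plus 20-minute gap → minute 105), so the earliest it can start is minute 105.

105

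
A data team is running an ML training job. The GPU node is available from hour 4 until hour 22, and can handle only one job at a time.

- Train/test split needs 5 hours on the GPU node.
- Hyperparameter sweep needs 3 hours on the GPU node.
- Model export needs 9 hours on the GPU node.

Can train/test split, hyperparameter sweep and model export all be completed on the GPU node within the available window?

Yes

The GPU node window is 22 − 4 = 18 hours.
Running back to back, the jobs need 5 + 3 + 9 = 17 hours on the GPU node.
Since 17 ≤ 18, they fit within the window.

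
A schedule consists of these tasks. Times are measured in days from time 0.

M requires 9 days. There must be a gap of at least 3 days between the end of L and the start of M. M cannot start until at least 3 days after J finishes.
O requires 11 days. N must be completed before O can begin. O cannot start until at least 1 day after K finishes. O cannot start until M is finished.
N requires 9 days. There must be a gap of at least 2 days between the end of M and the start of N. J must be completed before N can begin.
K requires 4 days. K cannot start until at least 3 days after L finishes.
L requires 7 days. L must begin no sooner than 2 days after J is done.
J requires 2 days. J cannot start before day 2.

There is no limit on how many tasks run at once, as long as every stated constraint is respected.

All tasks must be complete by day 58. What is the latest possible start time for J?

13

O has no dependents, so it just needs to finish by day 58. Starting by 58 − 11 = day 47 achieves that.
K must finish before O (must start by day 47, minus 1-day gap → day 46). With a 4-day duration, K must start by 46 − 4 = day 42.
N feeds into O (must start by day 47); so N must finish by day 47 and therefore start by day 38.
M feeds N (must start by day 38, minus 2-day gap → day 36); O (must start by day 47). Taking the minimum, M must finish by day 36 and start by 36 − 9 = day 27.
L feeds K (must start by day 42, minus 3-day gap → day 39); M (must start by day 27, minus 3-day gap → day 24). Taking the minimum, L must finish by day 24 and start by 24 − 7 = day 17.
J has several dependents: L (must start by day 17, minus 2-day gap → day 15); M (must start by day 27, minus 3-day gap → day 24); N (must start by day 38). The earliest of those limits is day 15, so J must start by 15 − 2 = day 13.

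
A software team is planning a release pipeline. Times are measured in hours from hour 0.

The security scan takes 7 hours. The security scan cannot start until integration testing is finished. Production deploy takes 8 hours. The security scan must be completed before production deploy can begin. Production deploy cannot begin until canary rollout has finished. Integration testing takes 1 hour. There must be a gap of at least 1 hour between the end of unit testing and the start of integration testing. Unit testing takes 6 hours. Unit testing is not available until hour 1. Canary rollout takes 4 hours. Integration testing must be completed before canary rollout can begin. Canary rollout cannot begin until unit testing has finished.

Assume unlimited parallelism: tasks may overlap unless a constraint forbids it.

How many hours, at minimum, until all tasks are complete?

Unit testing waits on its own release at hour 1, so it starts at hour 1 and finishes at 1 + 6 = hour 7.
Integration testing waits on unit testing (finishes hour 7, plus 1-hour gap → hour 8), so it starts at hour 8 and finishes at 8 + 1 = hour 9.
Canary rollout needs all of integration testing (finishes hour 9); unit testing (finishes hour 7). That puts its earliest start at hour 9; it finishes at 9 + 4 = hour 13.
After integration testing (finishes hour 9), the security scan can start at hour 9 and finishes at hour 16.
Production deploy cannot start until the security scan (finishes hour 16); canary rollout (finishes hour 13). The controlling bound is hour 16, so production deploy finishes at 16 + 8 = hour 24.
All tasks are finished once the last one completes. Finish times: Unit testing at 7, Integration testing at 9, The security scan at 16, Canary rollout at 13, Production deploy at 24. The latest is hour 24.

24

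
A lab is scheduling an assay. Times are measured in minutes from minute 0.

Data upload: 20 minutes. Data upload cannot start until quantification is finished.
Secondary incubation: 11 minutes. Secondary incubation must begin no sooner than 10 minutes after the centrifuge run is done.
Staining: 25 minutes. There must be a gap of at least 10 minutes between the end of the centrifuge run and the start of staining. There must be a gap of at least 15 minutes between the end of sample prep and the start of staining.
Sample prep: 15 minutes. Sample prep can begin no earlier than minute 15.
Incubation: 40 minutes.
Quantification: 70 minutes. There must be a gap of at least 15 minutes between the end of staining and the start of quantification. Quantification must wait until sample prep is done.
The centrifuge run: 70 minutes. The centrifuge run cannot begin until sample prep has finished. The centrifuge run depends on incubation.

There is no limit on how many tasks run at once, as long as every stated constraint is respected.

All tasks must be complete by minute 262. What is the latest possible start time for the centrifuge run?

52

Data upload must finish by minute 262; it takes 20 minutes, so it must start by 262 − 20 = minute 242.
Quantification must finish before data upload (must start by minute 242). With a 70-minute duration, quantification must start by 242 − 70 = minute 172.
Staining feeds into quantification (must start by minute 172, minus 15-minute gap → minute 157); so staining must finish by minute 157 and therefore start by minute 132.
Nothing follows secondary incubation; the deadline of minute 262 is its only limit. It must start by 262 − 11 = minute 251.
For the centrifuge run: staining (must start by minute 132, minus 10-minute gap → minute 122); secondary incubation (must start by minute 251, minus 10-minute gap → minute 241). The most restrictive is minute 122; with a 70-minute duration, the centrifuge run must start by minute 52.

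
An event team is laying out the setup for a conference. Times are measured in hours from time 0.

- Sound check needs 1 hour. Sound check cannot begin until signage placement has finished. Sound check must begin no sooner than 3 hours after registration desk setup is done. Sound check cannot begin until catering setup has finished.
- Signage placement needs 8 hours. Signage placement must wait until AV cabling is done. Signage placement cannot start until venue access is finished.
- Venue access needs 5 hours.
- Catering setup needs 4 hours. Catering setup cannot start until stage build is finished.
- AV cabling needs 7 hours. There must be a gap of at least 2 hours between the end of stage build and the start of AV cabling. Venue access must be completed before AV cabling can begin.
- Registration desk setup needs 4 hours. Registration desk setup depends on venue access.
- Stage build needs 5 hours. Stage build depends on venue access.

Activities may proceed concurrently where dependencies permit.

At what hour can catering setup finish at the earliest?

14

Venue access can start immediately at hour 0; it finishes at hour 5.
Stage build waits on venue access (finishes hour 5), so it starts at hour 5 and finishes at 5 + 5 = hour 10.
After stage build (finishes hour 10), catering setup can start at hour 10 and finishes at hour 14.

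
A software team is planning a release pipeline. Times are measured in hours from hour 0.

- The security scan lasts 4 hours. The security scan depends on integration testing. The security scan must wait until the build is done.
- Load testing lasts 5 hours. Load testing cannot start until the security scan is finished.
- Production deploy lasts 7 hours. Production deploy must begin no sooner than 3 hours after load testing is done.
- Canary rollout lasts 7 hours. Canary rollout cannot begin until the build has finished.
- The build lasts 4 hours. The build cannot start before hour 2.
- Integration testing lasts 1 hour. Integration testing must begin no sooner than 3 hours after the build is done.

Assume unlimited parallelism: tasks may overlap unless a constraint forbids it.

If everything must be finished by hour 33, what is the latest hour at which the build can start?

Nothing follows production deploy; the deadline of hour 33 is its only limit. It must start by 33 − 7 = hour 26.
Load testing has to be done before production deploy (must start by hour 26, minus 3-hour gap → hour 23). That means finishing by hour 23, i.e. starting by 23 − 5 = hour 18.
The security scan feeds into load testing (must start by hour 18); so the security scan must finish by hour 18 and therefore start by hour 14.
Integration testing has to be done before the security scan (must start by hour 14). That means finishing by hour 14, i.e. starting by 14 − 1 = hour 13.
Canary rollout must finish by hour 33; it takes 7 hours, so it must start by 33 − 7 = hour 26.
The build feeds integration testing (must start by hour 13, minus 3-hour gap → hour 10); the security scan (must start by hour 14); canary rollout (must start by hour 26). Taking the minimum, the build must finish by hour 10 and start by 10 − 4 = hour 6.

6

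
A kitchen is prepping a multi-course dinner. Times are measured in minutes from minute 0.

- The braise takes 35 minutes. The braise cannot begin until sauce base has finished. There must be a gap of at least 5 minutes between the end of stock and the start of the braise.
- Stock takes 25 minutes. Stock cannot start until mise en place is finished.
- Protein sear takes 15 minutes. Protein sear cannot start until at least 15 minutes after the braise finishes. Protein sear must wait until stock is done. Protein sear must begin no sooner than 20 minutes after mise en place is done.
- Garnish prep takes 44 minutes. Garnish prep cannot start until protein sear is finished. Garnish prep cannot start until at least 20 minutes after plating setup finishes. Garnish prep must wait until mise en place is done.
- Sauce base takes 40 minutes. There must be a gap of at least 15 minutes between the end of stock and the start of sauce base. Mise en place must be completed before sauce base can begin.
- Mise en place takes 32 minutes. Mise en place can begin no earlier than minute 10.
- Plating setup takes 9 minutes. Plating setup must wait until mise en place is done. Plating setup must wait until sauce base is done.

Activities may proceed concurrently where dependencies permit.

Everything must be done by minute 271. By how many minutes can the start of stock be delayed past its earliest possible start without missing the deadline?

40

Mise en place waits on its own release at minute 10, so it starts at minute 10 and finishes at 10 + 32 = minute 42.
Stock waits on mise en place (finishes minute 42), so it starts at minute 42 and finishes at 42 + 25 = minute 67.

Working backward from the deadline:
Garnish prep must finish by minute 271; it takes 44 minutes, so it must start by 271 − 44 = minute 227.
Since garnish prep (must start by minute 227) depends on it, protein sear must finish by minute 227. Backing off its 15-minute duration gives a latest start of minute 212.
The braise has to be done before protein sear (must start by minute 212, minus 15-minute gap → minute 197). That means finishing by minute 197, i.e. starting by 197 − 35 = minute 162.
Plating setup feeds into garnish prep (must start by minute 227, minus 20-minute gap → minute 207); so plating setup must finish by minute 207 and therefore start by minute 198.
Sauce base must finish in time for the braise (must start by minute 162); plating setup (must start by minute 198). The tightest is minute 162, so sauce base must start by 162 − 40 = minute 122.
For stock: sauce base (must start by minute 122, minus 15-minute gap → minute 107); the braise (must start by minute 162, minus 5-minute gap → minute 157); protein sear (must start by minute 212). The most restrictive is minute 107; with a 25-minute duration, stock must start by minute 82.
So stock can start as early as minute 42 and as late as minute 82, giving 82 − 42 = 40 minutes of slack.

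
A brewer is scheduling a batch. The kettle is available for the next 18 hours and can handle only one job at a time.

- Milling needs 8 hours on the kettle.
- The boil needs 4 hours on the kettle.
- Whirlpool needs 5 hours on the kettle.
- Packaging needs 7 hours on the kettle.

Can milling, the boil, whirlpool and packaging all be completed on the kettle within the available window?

Running back to back, the jobs need 8 + 4 + 5 + 7 = 24 hours on the kettle.
Since 24 > 18, they cannot all fit.

No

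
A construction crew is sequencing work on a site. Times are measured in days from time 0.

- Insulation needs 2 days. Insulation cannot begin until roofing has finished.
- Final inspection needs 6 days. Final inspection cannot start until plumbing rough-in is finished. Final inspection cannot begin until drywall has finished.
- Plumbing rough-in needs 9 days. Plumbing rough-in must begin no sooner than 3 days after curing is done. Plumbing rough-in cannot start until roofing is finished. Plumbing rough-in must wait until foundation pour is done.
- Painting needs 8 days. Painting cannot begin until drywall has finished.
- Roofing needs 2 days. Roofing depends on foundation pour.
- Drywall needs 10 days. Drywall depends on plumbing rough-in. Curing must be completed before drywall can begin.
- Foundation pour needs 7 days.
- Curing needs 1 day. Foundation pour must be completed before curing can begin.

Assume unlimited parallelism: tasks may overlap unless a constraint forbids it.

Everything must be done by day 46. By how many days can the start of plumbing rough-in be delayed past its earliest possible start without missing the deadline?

Foundation pour can start immediately at day 0; it finishes at day 7.
Roofing cannot begin until foundation pour (finishes day 7). It runs from day 7 to 7 + 2 = day 9.
Curing waits on foundation pour (finishes day 7), so it starts at day 7 and finishes at 7 + 1 = day 8.
For plumbing rough-in: curing (finishes day 8, plus 3-day gap → day 11); roofing (finishes day 9); foundation pour (finishes day 7). Taking the maximum gives a start of day 11, and it finishes at 11 + 9 = day 20.

Working backward from the deadline:
To finish by day 46, painting (duration 8) must start no later than day 38.
Nothing follows final inspection; the deadline of day 46 is its only limit. It must start by 46 − 6 = day 40.
For drywall: painting (must start by day 38); final inspection (must start by day 40). The most restrictive is day 38; with a 10-day duration, drywall must start by day 28.
Plumbing rough-in must finish in time for drywall (must start by day 28); final inspection (must start by day 40). The tightest is day 28, so plumbing rough-in must start by 28 − 9 = day 19.
So plumbing rough-in can start as early as day 11 and as late as day 19, giving 19 − 11 = 8 days of slack.

8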